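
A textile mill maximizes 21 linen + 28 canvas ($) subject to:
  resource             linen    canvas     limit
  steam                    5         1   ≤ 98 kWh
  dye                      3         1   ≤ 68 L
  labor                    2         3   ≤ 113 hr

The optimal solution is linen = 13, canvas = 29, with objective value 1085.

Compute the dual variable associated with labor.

At the optimum: steam uses 94 of 98 (slack = 4); dye uses 68 of 68 (binding); labor uses 113 of 113 (binding).
Since steam is not tight, its dual is 0.
The binding rows give the dual system: 3·y_dye + 2·y_labor = 21 and 1·y_dye + 3·y_labor = 28.
→ y_dye = 1 and y_labor = 9.
Shadow price of labor = 9.

9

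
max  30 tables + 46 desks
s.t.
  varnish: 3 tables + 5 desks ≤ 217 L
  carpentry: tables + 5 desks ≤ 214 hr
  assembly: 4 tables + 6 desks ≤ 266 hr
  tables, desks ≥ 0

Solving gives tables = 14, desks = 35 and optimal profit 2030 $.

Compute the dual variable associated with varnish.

At the optimum: varnish uses 217 of 217 (binding); carpentry uses 189 of 214 (slack = 25); assembly uses 266 of 266 (binding).
By complementary slackness, y = 0 for the non-binding constraint.
The binding rows give the dual system: 3·y_varnish + 4·y_assembly = 30 and 5·y_varnish + 6·y_assembly = 46.
This yields shadow prices y_varnish = 2, y_assembly = 6.
Shadow price of varnish = 2.

2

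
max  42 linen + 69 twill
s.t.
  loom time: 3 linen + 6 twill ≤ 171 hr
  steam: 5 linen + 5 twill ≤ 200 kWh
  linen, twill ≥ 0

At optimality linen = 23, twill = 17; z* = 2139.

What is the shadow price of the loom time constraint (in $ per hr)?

At the optimum: loom time uses 171 of 171 (binding); steam uses 200 of 200 (binding).
The binding rows give the dual system: 3·y_loom time + 5·y_steam = 42 and 6·y_loom time + 5·y_steam = 69.
Solving: y_loom time = 9, y_steam = 3.
Shadow price of loom time = 9.

9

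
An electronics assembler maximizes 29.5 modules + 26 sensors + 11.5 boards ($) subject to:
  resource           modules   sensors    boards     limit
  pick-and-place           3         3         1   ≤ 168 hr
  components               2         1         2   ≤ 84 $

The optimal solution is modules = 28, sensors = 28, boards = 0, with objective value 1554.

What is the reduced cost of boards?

-3

Check each constraint at x*: pick-and-place 168/168 (tight); components 84/84 (tight).
From A_Bᵀ y = c: 3·y_pick-and-place + 2·y_components = 29.5; 3·y_pick-and-place + 1·y_components = 26.
Solving: y_pick-and-place = 7.5, y_components = 3.5.
Reduced cost of boards: c₃ − yᵀa₃ = 11.5 − (7.5·1 + 3.5·2) = 11.5 − 14.5 = -3.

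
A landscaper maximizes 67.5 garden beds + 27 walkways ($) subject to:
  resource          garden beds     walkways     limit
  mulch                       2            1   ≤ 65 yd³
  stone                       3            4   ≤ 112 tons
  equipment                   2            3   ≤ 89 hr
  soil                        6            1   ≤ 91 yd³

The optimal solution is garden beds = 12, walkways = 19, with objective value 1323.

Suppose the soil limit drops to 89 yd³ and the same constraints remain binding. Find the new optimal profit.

1305

Binding: stone and soil. Non-binding: mulch (22 unused), equipment (8 unused).
Slack constraints have shadow price 0 (complementary slackness).
From A_Bᵀ y = c: 3·y_stone + 6·y_soil = 67.5; 4·y_stone + 1·y_soil = 27.
Solving: y_stone = 4.5, y_soil = 9.
Δz = y_soil·Δb = 9 × (-2) = -18, so new z* = 1323 − 18 = 1305.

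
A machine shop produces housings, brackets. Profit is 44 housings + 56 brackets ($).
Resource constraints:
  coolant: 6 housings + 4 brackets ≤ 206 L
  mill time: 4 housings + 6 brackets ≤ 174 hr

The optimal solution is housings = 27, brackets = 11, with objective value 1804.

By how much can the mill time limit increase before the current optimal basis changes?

135

Binding constraints: coolant, mill time. The basis is B = [[6,4],[4,6]] with det 20.
Per unit increase in mill time, x* moves by d = (-0.2, 0.3).
The basis stays optimal until housings reaches 0; allowable increase = 135 hr.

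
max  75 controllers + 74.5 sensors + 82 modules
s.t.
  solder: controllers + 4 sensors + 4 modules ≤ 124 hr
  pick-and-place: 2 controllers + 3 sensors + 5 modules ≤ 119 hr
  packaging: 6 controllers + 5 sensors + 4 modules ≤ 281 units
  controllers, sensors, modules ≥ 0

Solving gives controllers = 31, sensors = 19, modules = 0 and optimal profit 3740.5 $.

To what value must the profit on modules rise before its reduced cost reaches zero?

Binding: pick-and-place and packaging. Non-binding: solder (17 unused).
Slack constraints have shadow price 0 (complementary slackness).
Dual feasibility on the basic columns requires 2·y_pick-and-place + 6·y_packaging = 75, 3·y_pick-and-place + 5·y_packaging = 74.5.
→ y_pick-and-place = 9 and y_packaging = 9.5.
modules enters the basis when its profit ≥ yᵀa₃ = 9·5 + 9.5·4 = 83.

83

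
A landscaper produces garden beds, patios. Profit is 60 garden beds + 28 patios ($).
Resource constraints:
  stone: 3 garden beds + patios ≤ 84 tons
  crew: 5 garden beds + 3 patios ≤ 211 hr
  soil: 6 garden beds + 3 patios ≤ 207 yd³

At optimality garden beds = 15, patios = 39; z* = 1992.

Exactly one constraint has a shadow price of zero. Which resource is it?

stone: 84/84 (binding)
crew: 192/211 (slack 19)
soil: 207/207 (binding)
By complementary slackness, a constraint with positive slack has shadow price 0 → crew.

crew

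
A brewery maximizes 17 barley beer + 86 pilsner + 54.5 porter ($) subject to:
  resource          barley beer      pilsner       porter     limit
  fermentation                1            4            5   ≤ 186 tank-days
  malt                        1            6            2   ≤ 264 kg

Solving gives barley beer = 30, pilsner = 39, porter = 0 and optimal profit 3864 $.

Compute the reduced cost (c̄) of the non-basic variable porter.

-3.5

Check each constraint at x*: fermentation 186/186 (tight); malt 264/264 (tight).
The binding rows give the dual system: 1·y_fermentation + 1·y_malt = 17 and 4·y_fermentation + 6·y_malt = 86.
Solving: y_fermentation = 8, y_malt = 9.
Reduced cost of porter: c₃ − yᵀa₃ = 54.5 − (8·5 + 9·2) = 54.5 − 58 = -3.5.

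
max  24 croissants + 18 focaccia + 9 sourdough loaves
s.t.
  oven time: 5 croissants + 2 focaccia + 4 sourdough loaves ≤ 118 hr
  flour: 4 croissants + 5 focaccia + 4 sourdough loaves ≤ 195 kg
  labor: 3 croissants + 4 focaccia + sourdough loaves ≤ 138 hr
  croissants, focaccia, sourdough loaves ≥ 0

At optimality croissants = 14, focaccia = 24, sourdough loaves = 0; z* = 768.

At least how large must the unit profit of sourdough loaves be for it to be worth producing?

15

Check each constraint at x*: oven time 118/118 (tight); flour 176/195 (slack 19); labor 138/138 (tight).
Since flour is not tight, its dual is 0.
From A_Bᵀ y = c: 5·y_oven time + 3·y_labor = 24; 2·y_oven time + 4·y_labor = 18.
This yields shadow prices y_oven time = 3, y_labor = 3.
sourdough loaves enters the basis when its profit ≥ yᵀa₃ = 3·4 + 3·1 = 15.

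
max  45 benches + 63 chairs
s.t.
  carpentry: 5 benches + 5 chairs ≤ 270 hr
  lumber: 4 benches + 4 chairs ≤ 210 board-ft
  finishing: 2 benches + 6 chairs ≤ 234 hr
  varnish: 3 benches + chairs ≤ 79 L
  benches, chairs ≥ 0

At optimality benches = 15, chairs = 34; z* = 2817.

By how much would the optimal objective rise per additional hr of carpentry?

Check each constraint at x*: carpentry 245/270 (slack 25); lumber 196/210 (slack 14); finishing 234/234 (tight); varnish 79/79 (tight).
Since carpentry, lumber are not tight, their duals are 0.
From A_Bᵀ y = c: 2·y_finishing + 3·y_varnish = 45; 6·y_finishing + 1·y_varnish = 63.
→ y_finishing = 9 and y_varnish = 9.
Shadow price of carpentry = 0.

0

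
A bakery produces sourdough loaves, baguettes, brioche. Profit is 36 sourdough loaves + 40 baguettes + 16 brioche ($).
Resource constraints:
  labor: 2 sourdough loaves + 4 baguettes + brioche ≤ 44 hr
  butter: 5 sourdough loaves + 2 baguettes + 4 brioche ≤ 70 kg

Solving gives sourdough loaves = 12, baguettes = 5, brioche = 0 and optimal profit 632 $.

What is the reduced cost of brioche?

Check each constraint at x*: labor 44/44 (tight); butter 70/70 (tight).
From A_Bᵀ y = c: 2·y_labor + 5·y_butter = 36; 4·y_labor + 2·y_butter = 40.
This yields shadow prices y_labor = 8, y_butter = 4.
Reduced cost of brioche: c₃ − yᵀa₃ = 16 − (8·1 + 4·4) = 16 − 24 = -8.

-8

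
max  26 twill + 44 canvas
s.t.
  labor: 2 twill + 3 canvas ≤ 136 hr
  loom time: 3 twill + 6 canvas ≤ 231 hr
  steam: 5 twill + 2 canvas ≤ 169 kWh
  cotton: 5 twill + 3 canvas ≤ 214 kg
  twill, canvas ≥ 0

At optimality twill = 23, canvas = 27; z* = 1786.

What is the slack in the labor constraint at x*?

labor used = 2·23 + 3·27 = 127; slack = 136 − 127 = 9.

9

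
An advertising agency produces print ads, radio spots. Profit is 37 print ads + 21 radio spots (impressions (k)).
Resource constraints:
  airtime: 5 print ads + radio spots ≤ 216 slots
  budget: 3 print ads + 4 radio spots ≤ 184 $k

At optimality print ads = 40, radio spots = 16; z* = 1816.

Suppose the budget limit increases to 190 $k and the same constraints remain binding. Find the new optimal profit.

Check each constraint at x*: airtime 216/216 (tight); budget 184/184 (tight).
Dual feasibility on the basic columns requires 5·y_airtime + 3·y_budget = 37, 1·y_airtime + 4·y_budget = 21.
This yields shadow prices y_airtime = 5, y_budget = 4.
Δz = y_budget·Δb = 4 × (6) = 24, so new z* = 1816 + 24 = 1840.

1840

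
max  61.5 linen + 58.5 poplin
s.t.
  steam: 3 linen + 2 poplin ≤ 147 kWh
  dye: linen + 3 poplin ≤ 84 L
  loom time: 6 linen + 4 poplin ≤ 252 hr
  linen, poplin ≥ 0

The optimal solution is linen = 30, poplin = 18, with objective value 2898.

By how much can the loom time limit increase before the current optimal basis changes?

Binding constraints: dye, loom time. The basis is B = [[1,3],[6,4]] with det -14.
Per unit increase in loom time, x* moves by d = (0.2143, -0.0714).
The basis stays optimal until steam becomes binding; allowable increase = 42 hr.

42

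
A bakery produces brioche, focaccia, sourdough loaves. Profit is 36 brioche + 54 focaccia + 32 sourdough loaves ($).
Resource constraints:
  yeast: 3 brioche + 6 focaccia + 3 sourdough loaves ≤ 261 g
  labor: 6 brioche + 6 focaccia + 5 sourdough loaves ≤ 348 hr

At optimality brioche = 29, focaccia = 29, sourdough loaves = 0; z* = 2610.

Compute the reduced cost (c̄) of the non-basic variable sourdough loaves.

-1

Check each constraint at x*: yeast 261/261 (tight); labor 348/348 (tight).
The binding rows give the dual system: 3·y_yeast + 6·y_labor = 36 and 6·y_yeast + 6·y_labor = 54.
→ y_yeast = 6 and y_labor = 3.
Reduced cost of sourdough loaves: c₃ − yᵀa₃ = 32 − (6·3 + 3·5) = 32 − 33 = -1.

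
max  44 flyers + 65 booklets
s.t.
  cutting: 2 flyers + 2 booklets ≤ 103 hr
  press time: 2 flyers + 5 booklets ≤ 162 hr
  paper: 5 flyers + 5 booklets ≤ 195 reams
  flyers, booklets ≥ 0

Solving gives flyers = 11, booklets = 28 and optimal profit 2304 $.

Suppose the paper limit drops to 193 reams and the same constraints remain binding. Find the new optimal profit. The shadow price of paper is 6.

2292

Δb = -2, so new z* = 2304 + (6)·(-2) = 2304 − 12 = 2292.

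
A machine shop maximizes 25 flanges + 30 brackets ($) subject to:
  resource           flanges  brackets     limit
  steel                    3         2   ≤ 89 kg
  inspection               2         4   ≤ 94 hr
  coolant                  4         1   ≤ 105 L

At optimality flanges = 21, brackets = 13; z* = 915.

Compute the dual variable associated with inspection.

5

At the optimum: steel uses 89 of 89 (binding); inspection uses 94 of 94 (binding); coolant uses 97 of 105 (slack = 8).
Since coolant is not tight, its dual is 0.
The binding rows give the dual system: 3·y_steel + 2·y_inspection = 25 and 2·y_steel + 4·y_inspection = 30.
This yields shadow prices y_steel = 5, y_inspection = 5.
Shadow price of inspection = 5.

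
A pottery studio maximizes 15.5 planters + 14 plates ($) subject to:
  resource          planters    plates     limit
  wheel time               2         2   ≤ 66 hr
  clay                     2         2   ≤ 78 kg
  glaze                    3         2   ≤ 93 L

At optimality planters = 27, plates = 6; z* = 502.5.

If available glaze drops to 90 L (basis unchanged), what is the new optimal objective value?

498

Binding: wheel time and glaze. Non-binding: clay (12 unused).
Slack constraints have shadow price 0 (complementary slackness).
Dual feasibility on the basic columns requires 2·y_wheel time + 3·y_glaze = 15.5, 2·y_wheel time + 2·y_glaze = 14.
→ y_wheel time = 5.5 and y_glaze = 1.5.
Δz = y_glaze·Δb = 1.5 × (-3) = -4.5, so new z* = 502.5 − 4.5 = 498.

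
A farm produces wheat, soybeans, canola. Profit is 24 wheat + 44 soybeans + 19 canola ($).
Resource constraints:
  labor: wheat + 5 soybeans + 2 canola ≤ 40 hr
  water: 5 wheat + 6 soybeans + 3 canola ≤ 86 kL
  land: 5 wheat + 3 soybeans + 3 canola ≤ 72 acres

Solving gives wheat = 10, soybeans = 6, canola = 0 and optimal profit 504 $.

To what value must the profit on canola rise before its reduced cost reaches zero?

20

Binding: labor and water. Non-binding: land (4 unused).
By complementary slackness, y = 0 for the non-binding constraint.
The binding rows give the dual system: 1·y_labor + 5·y_water = 24 and 5·y_labor + 6·y_water = 44.
Solving: y_labor = 4, y_water = 4.
canola enters the basis when its profit ≥ yᵀa₃ = 4·2 + 4·3 = 20.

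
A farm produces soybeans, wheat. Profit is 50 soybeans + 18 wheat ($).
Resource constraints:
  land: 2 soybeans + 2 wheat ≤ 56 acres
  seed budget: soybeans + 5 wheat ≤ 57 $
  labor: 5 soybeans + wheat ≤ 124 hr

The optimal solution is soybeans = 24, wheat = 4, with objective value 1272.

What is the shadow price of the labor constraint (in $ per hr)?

8

Check each constraint at x*: land 56/56 (tight); seed budget 44/57 (slack 13); labor 124/124 (tight).
Slack constraints have shadow price 0 (complementary slackness).
The binding rows give the dual system: 2·y_land + 5·y_labor = 50 and 2·y_land + 1·y_labor = 18.
This yields shadow prices y_land = 5, y_labor = 8.
Shadow price of labor = 8.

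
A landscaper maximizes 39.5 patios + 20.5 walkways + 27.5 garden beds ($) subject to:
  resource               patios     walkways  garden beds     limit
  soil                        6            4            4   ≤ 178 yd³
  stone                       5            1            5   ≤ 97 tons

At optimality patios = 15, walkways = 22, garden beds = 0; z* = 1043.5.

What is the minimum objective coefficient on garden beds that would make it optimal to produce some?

Check each constraint at x*: soil 178/178 (tight); stone 97/97 (tight).
The binding rows give the dual system: 6·y_soil + 5·y_stone = 39.5 and 4·y_soil + 1·y_stone = 20.5.
→ y_soil = 4.5 and y_stone = 2.5.
garden beds enters the basis when its profit ≥ yᵀa₃ = 4.5·4 + 2.5·5 = 30.5.

30.5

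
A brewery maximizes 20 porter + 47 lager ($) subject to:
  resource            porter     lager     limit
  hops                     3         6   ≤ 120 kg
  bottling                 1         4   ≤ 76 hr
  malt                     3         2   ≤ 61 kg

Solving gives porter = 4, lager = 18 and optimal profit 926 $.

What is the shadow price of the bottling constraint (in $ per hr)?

Binding: hops and bottling. Non-binding: malt (13 unused).
Since malt is not tight, its dual is 0.
From A_Bᵀ y = c: 3·y_hops + 1·y_bottling = 20; 6·y_hops + 4·y_bottling = 47.
→ y_hops = 5.5 and y_bottling = 3.5.
Shadow price of bottling = 3.5.

3.5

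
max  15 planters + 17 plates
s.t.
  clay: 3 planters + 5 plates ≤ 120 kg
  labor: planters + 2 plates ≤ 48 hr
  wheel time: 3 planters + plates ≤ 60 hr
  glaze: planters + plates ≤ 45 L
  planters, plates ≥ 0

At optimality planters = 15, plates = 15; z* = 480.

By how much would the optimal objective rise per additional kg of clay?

3

At the optimum: clay uses 120 of 120 (binding); labor uses 45 of 48 (slack = 3); wheel time uses 60 of 60 (binding); glaze uses 30 of 45 (slack = 15).
Slack constraints have shadow price 0 (complementary slackness).
The binding rows give the dual system: 3·y_clay + 3·y_wheel time = 15 and 5·y_clay + 1·y_wheel time = 17.
Solving: y_clay = 3, y_wheel time = 2.
Shadow price of clay = 3.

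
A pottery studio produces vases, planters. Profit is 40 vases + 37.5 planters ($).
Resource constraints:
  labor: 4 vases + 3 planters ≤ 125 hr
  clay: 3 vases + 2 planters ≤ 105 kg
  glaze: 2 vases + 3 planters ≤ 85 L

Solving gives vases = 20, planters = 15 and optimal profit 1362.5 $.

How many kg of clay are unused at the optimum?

clay used = 3·20 + 2·15 = 90; slack = 105 − 90 = 15.

15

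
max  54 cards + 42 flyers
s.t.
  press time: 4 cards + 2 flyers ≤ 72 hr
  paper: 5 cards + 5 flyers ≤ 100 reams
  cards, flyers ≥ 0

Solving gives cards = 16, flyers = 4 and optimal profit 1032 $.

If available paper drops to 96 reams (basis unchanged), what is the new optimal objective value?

1008

At the optimum: press time uses 72 of 72 (binding); paper uses 100 of 100 (binding).
From A_Bᵀ y = c: 4·y_press time + 5·y_paper = 54; 2·y_press time + 5·y_paper = 42.
This yields shadow prices y_press time = 6, y_paper = 6.
Δz = y_paper·Δb = 6 × (-4) = -24, so new z* = 1032 − 24 = 1008.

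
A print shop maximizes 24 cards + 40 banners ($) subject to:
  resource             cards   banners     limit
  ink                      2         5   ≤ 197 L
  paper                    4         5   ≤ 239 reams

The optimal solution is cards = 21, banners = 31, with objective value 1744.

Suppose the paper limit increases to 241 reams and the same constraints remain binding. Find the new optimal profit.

1752

Both ink and paper are binding at x*.
Dual feasibility on the basic columns requires 2·y_ink + 4·y_paper = 24, 5·y_ink + 5·y_paper = 40.
→ y_ink = 4 and y_paper = 4.
Δz = y_paper·Δb = 4 × (2) = 8, so new z* = 1744 + 8 = 1752.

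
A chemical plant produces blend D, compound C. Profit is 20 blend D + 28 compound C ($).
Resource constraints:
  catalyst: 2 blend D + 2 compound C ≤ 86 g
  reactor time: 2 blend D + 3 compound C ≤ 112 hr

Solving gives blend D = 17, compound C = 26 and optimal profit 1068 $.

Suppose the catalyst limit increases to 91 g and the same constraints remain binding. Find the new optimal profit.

1078

Check each constraint at x*: catalyst 86/86 (tight); reactor time 112/112 (tight).
From A_Bᵀ y = c: 2·y_catalyst + 2·y_reactor time = 20; 2·y_catalyst + 3·y_reactor time = 28.
This yields shadow prices y_catalyst = 2, y_reactor time = 8.
Δz = y_catalyst·Δb = 2 × (5) = 10, so new z* = 1068 + 10 = 1078.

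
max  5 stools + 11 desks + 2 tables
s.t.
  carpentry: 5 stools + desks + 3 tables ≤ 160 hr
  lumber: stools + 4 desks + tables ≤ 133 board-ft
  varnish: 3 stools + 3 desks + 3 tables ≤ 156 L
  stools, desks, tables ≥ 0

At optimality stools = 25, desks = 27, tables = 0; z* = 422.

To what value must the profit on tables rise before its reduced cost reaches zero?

5

Check each constraint at x*: carpentry 152/160 (slack 8); lumber 133/133 (tight); varnish 156/156 (tight).
By complementary slackness, y = 0 for the non-binding constraint.
From A_Bᵀ y = c: 1·y_lumber + 3·y_varnish = 5; 4·y_lumber + 3·y_varnish = 11.
Solving: y_lumber = 2, y_varnish = 1.
tables enters the basis when its profit ≥ yᵀa₃ = 2·1 + 1·3 = 5.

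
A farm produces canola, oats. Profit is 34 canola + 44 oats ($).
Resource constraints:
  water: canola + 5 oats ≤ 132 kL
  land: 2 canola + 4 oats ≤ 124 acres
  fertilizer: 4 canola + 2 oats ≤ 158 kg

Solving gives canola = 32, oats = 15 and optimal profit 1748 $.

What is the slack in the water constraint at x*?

25

water used = 1·32 + 5·15 = 107; slack = 132 − 107 = 25.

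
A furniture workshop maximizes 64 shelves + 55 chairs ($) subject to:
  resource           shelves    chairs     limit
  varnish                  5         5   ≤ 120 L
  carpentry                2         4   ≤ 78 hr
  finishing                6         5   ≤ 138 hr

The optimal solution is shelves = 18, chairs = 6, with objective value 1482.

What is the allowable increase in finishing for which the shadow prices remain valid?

6

Binding constraints: varnish, finishing. The basis is B = [[5,5],[6,5]] with det -5.
Per unit increase in finishing, x* moves by d = (1, -1).
The basis stays optimal until chairs reaches 0; allowable increase = 6 hr.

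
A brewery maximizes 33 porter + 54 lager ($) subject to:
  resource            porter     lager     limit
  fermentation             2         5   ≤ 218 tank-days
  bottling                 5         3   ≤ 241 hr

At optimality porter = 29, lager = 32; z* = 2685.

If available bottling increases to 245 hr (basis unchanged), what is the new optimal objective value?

Both fermentation and bottling are binding at x*.
From A_Bᵀ y = c: 2·y_fermentation + 5·y_bottling = 33; 5·y_fermentation + 3·y_bottling = 54.
→ y_fermentation = 9 and y_bottling = 3.
Δz = y_bottling·Δb = 3 × (4) = 12, so new z* = 2685 + 12 = 2697.

2697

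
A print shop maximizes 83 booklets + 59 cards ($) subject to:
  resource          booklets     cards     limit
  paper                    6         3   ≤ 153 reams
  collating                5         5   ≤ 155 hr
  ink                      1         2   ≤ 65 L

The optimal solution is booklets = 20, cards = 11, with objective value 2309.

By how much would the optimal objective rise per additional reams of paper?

Check each constraint at x*: paper 153/153 (tight); collating 155/155 (tight); ink 42/65 (slack 23).
Slack constraints have shadow price 0 (complementary slackness).
The binding rows give the dual system: 6·y_paper + 5·y_collating = 83 and 3·y_paper + 5·y_collating = 59.
Solving: y_paper = 8, y_collating = 7.
Shadow price of paper = 8.

8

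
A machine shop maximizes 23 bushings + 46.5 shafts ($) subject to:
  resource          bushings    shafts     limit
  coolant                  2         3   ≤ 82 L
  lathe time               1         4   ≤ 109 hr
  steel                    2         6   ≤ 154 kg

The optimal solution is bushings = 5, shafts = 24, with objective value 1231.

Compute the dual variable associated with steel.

Check each constraint at x*: coolant 82/82 (tight); lathe time 101/109 (slack 8); steel 154/154 (tight).
Since lathe time is not tight, its dual is 0.
The binding rows give the dual system: 2·y_coolant + 2·y_steel = 23 and 3·y_coolant + 6·y_steel = 46.5.
Solving: y_coolant = 7.5, y_steel = 4.
Shadow price of steel = 4.

4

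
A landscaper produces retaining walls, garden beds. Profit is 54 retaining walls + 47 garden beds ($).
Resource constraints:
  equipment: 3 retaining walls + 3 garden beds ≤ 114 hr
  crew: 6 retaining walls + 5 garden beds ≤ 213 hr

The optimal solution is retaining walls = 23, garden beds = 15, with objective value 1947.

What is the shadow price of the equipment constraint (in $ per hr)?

4

At the optimum: equipment uses 114 of 114 (binding); crew uses 213 of 213 (binding).
From A_Bᵀ y = c: 3·y_equipment + 6·y_crew = 54; 3·y_equipment + 5·y_crew = 47.
This yields shadow prices y_equipment = 4, y_crew = 7.
Shadow price of equipment = 4.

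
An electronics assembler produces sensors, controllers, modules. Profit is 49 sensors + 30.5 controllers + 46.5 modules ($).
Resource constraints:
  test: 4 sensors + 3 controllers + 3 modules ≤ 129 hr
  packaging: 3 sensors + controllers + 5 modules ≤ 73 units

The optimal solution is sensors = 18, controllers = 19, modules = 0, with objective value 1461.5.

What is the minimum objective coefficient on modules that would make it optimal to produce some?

Both test and packaging are binding at x*.
The binding rows give the dual system: 4·y_test + 3·y_packaging = 49 and 3·y_test + 1·y_packaging = 30.5.
This yields shadow prices y_test = 8.5, y_packaging = 5.
modules enters the basis when its profit ≥ yᵀa₃ = 8.5·3 + 5·5 = 50.5.

50.5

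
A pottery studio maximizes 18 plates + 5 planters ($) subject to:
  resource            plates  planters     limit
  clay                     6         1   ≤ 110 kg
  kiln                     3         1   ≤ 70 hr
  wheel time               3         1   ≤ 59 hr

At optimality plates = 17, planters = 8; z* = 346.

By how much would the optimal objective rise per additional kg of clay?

Check each constraint at x*: clay 110/110 (tight); kiln 59/70 (slack 11); wheel time 59/59 (tight).
Since kiln is not tight, its dual is 0.
Dual feasibility on the basic columns requires 6·y_clay + 3·y_wheel time = 18, 1·y_clay + 1·y_wheel time = 5.
→ y_clay = 1 and y_wheel time = 4.
Shadow price of clay = 1.

1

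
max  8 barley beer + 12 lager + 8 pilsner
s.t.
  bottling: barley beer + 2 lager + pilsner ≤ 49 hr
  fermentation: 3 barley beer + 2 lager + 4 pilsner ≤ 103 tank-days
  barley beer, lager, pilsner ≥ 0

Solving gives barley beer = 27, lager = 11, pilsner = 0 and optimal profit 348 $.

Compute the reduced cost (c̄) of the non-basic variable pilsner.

At the optimum: bottling uses 49 of 49 (binding); fermentation uses 103 of 103 (binding).
Dual feasibility on the basic columns requires 1·y_bottling + 3·y_fermentation = 8, 2·y_bottling + 2·y_fermentation = 12.
→ y_bottling = 5 and y_fermentation = 1.
Reduced cost of pilsner: c₃ − yᵀa₃ = 8 − (5·1 + 1·4) = 8 − 9 = -1.

-1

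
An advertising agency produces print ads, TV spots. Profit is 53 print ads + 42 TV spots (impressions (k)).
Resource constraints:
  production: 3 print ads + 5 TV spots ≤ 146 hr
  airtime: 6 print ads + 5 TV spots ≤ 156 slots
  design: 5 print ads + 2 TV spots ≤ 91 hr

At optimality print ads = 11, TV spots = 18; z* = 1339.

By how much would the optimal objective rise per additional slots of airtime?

8

Binding: airtime and design. Non-binding: production (23 unused).
Since production is not tight, its dual is 0.
Dual feasibility on the basic columns requires 6·y_airtime + 5·y_design = 53, 5·y_airtime + 2·y_design = 42.
Solving: y_airtime = 8, y_design = 1.
Shadow price of airtime = 8.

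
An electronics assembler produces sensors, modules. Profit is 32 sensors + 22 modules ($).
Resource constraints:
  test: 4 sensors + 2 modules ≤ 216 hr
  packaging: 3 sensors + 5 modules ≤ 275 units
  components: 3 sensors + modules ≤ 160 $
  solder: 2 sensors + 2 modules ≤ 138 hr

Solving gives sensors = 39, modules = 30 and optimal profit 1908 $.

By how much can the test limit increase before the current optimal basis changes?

Binding constraints: test, solder. The basis is B = [[4,2],[2,2]] with det 4.
Per unit increase in test, x* moves by d = (0.5, -0.5).
The basis stays optimal until components becomes binding; allowable increase = 13 hr.

13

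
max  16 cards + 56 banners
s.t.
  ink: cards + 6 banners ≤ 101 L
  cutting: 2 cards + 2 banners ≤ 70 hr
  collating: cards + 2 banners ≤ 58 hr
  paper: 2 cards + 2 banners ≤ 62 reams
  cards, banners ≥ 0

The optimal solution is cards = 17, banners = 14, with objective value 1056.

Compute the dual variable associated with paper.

Binding: ink and paper. Non-binding: cutting (8 unused), collating (13 unused).
Since cutting, collating are not tight, their duals are 0.
Dual feasibility on the basic columns requires 1·y_ink + 2·y_paper = 16, 6·y_ink + 2·y_paper = 56.
This yields shadow prices y_ink = 8, y_paper = 4.
Shadow price of paper = 4.

4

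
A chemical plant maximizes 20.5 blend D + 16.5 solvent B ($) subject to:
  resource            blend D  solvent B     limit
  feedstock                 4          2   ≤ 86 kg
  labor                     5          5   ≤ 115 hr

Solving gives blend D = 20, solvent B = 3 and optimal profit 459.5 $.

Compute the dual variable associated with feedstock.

2

Check each constraint at x*: feedstock 86/86 (tight); labor 115/115 (tight).
Dual feasibility on the basic columns requires 4·y_feedstock + 5·y_labor = 20.5, 2·y_feedstock + 5·y_labor = 16.5.
→ y_feedstock = 2 and y_labor = 2.5.
Shadow price of feedstock = 2.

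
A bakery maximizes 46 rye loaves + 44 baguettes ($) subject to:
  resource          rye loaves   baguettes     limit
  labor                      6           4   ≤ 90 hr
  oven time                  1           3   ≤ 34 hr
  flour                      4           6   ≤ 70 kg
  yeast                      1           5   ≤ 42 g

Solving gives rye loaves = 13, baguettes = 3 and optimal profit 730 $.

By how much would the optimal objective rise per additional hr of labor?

Binding: labor and flour. Non-binding: oven time (12 unused), yeast (14 unused).
Since oven time, yeast are not tight, their duals are 0.
From A_Bᵀ y = c: 6·y_labor + 4·y_flour = 46; 4·y_labor + 6·y_flour = 44.
→ y_labor = 5 and y_flour = 4.
Shadow price of labor = 5.

5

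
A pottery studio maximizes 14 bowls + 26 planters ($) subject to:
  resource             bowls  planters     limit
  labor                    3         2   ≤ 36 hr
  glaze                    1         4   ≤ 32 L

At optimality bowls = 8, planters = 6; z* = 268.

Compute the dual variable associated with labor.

3

Both labor and glaze are binding at x*.
Dual feasibility on the basic columns requires 3·y_labor + 1·y_glaze = 14, 2·y_labor + 4·y_glaze = 26.
Solving: y_labor = 3, y_glaze = 5.
Shadow price of labor = 3.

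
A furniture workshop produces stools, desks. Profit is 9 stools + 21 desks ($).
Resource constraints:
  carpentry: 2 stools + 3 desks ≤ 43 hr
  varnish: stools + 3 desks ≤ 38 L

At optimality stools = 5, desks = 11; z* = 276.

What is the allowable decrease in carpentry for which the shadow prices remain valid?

Binding constraints: carpentry, varnish. The basis is B = [[2,3],[1,3]] with det 3.
Per unit decrease in carpentry, x* moves by d = (-1, 0.3333).
The basis stays optimal until stools reaches 0; allowable decrease = 5 hr.

5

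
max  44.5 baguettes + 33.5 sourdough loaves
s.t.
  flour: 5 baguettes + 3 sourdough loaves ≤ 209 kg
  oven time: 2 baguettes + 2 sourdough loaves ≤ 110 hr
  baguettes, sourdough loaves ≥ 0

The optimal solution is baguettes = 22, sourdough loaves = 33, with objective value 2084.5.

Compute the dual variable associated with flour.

At the optimum: flour uses 209 of 209 (binding); oven time uses 110 of 110 (binding).
Dual feasibility on the basic columns requires 5·y_flour + 2·y_oven time = 44.5, 3·y_flour + 2·y_oven time = 33.5.
Solving: y_flour = 5.5, y_oven time = 8.5.
Shadow price of flour = 5.5.

5.5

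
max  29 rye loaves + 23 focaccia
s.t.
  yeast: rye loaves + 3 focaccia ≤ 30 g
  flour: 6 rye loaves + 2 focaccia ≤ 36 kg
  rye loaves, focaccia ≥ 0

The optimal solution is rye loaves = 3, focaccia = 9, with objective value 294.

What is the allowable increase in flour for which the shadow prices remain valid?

144

Binding constraints: yeast, flour. The basis is B = [[1,3],[6,2]] with det -16.
Per unit increase in flour, x* moves by d = (0.1875, -0.0625).
The basis stays optimal until focaccia reaches 0; allowable increase = 144 kg.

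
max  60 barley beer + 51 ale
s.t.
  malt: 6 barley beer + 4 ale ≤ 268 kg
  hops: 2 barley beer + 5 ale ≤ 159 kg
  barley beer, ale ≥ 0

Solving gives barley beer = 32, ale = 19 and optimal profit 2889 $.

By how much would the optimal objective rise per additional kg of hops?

Both malt and hops are binding at x*.
The binding rows give the dual system: 6·y_malt + 2·y_hops = 60 and 4·y_malt + 5·y_hops = 51.
This yields shadow prices y_malt = 9, y_hops = 3.
Shadow price of hops = 3.

3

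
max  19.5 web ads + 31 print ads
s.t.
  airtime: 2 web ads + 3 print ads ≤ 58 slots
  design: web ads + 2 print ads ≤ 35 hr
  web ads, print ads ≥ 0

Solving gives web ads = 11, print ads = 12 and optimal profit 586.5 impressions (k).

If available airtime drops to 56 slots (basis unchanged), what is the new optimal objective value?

Check each constraint at x*: airtime 58/58 (tight); design 35/35 (tight).
Dual feasibility on the basic columns requires 2·y_airtime + 1·y_design = 19.5, 3·y_airtime + 2·y_design = 31.
This yields shadow prices y_airtime = 8, y_design = 3.5.
Δz = y_airtime·Δb = 8 × (-2) = -16, so new z* = 586.5 − 16 = 570.5.

570.5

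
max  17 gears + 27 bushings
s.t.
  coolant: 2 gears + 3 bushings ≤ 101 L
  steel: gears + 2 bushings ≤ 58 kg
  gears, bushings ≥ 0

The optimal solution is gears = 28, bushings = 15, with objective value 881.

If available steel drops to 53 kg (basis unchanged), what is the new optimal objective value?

866

At the optimum: coolant uses 101 of 101 (binding); steel uses 58 of 58 (binding).
From A_Bᵀ y = c: 2·y_coolant + 1·y_steel = 17; 3·y_coolant + 2·y_steel = 27.
This yields shadow prices y_coolant = 7, y_steel = 3.
Δz = y_steel·Δb = 3 × (-5) = -15, so new z* = 881 − 15 = 866.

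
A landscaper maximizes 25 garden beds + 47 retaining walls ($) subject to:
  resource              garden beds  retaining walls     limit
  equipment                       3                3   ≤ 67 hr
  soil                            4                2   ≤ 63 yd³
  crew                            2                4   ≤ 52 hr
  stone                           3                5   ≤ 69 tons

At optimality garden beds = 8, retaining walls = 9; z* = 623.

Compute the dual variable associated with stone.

At the optimum: equipment uses 51 of 67 (slack = 16); soil uses 50 of 63 (slack = 13); crew uses 52 of 52 (binding); stone uses 69 of 69 (binding).
Slack constraints have shadow price 0 (complementary slackness).
From A_Bᵀ y = c: 2·y_crew + 3·y_stone = 25; 4·y_crew + 5·y_stone = 47.
This yields shadow prices y_crew = 8, y_stone = 3.
Shadow price of stone = 3.

3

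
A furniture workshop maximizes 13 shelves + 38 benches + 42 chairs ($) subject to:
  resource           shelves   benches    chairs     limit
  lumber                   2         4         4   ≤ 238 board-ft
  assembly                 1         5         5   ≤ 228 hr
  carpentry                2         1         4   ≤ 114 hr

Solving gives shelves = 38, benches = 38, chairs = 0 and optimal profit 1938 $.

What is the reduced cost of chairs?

-5

At the optimum: lumber uses 228 of 238 (slack = 10); assembly uses 228 of 228 (binding); carpentry uses 114 of 114 (binding).
Since lumber is not tight, its dual is 0.
The binding rows give the dual system: 1·y_assembly + 2·y_carpentry = 13 and 5·y_assembly + 1·y_carpentry = 38.
This yields shadow prices y_assembly = 7, y_carpentry = 3.
Reduced cost of chairs: c₃ − yᵀa₃ = 42 − (7·5 + 3·4) = 42 − 47 = -5.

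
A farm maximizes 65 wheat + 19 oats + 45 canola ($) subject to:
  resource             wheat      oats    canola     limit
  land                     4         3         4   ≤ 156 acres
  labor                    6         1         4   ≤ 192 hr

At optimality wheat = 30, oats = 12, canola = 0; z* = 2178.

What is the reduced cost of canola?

-3

At the optimum: land uses 156 of 156 (binding); labor uses 192 of 192 (binding).
Dual feasibility on the basic columns requires 4·y_land + 6·y_labor = 65, 3·y_land + 1·y_labor = 19.
Solving: y_land = 3.5, y_labor = 8.5.
Reduced cost of canola: c₃ − yᵀa₃ = 45 − (3.5·4 + 8.5·4) = 45 − 48 = -3.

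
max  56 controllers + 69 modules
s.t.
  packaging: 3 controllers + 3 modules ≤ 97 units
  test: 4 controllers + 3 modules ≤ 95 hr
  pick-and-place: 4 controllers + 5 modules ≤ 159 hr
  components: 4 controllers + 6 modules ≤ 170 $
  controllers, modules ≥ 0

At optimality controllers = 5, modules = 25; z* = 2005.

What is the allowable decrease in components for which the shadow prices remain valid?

Binding constraints: test, components. The basis is B = [[4,3],[4,6]] with det 12.
Per unit decrease in components, x* moves by d = (0.25, -0.3333).
The basis stays optimal until modules reaches 0; allowable decrease = 75 $.

75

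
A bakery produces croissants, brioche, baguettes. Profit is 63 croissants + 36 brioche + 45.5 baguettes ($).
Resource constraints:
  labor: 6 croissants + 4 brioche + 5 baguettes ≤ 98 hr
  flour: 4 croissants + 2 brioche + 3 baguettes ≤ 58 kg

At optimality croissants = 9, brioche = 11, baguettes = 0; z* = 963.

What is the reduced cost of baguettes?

-4

Check each constraint at x*: labor 98/98 (tight); flour 58/58 (tight).
From A_Bᵀ y = c: 6·y_labor + 4·y_flour = 63; 4·y_labor + 2·y_flour = 36.
Solving: y_labor = 4.5, y_flour = 9.
Reduced cost of baguettes: c₃ − yᵀa₃ = 45.5 − (4.5·5 + 9·3) = 45.5 − 49.5 = -4.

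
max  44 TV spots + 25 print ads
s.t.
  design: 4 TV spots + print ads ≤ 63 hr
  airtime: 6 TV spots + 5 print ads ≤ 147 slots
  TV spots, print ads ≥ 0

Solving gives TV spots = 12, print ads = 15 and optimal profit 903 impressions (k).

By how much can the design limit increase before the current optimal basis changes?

35

Binding constraints: design, airtime. The basis is B = [[4,1],[6,5]] with det 14.
Per unit increase in design, x* moves by d = (0.3571, -0.4286).
The basis stays optimal until print ads reaches 0; allowable increase = 35 hr.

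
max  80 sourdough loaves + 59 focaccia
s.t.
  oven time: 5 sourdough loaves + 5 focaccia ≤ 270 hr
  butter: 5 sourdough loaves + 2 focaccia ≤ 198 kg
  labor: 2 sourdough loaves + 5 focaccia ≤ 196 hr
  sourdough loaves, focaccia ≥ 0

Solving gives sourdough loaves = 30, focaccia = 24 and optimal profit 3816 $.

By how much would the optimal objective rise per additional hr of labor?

0

Binding: oven time and butter. Non-binding: labor (16 unused).
Since labor is not tight, its dual is 0.
Dual feasibility on the basic columns requires 5·y_oven time + 5·y_butter = 80, 5·y_oven time + 2·y_butter = 59.
→ y_oven time = 9 and y_butter = 7.
Shadow price of labor = 0.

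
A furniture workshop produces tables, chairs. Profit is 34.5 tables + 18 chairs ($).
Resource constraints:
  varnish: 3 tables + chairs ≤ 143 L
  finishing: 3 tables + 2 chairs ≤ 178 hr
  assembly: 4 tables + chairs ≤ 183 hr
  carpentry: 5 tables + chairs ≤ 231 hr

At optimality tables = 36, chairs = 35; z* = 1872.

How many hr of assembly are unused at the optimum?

assembly used = 4·36 + 1·35 = 179; slack = 183 − 179 = 4.

4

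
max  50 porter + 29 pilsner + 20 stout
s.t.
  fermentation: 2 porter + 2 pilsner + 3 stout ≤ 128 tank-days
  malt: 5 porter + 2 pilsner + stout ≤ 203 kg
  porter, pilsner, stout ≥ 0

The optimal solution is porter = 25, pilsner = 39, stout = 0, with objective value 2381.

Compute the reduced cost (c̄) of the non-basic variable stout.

-9.5

Check each constraint at x*: fermentation 128/128 (tight); malt 203/203 (tight).
Dual feasibility on the basic columns requires 2·y_fermentation + 5·y_malt = 50, 2·y_fermentation + 2·y_malt = 29.
→ y_fermentation = 7.5 and y_malt = 7.
Reduced cost of stout: c₃ − yᵀa₃ = 20 − (7.5·3 + 7·1) = 20 − 29.5 = -9.5.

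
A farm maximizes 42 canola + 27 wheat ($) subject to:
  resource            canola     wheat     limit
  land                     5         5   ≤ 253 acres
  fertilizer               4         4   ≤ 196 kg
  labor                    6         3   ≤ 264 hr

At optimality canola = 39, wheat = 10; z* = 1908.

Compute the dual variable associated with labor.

Binding: fertilizer and labor. Non-binding: land (8 unused).
Slack constraints have shadow price 0 (complementary slackness).
The binding rows give the dual system: 4·y_fertilizer + 6·y_labor = 42 and 4·y_fertilizer + 3·y_labor = 27.
Solving: y_fertilizer = 3, y_labor = 5.
Shadow price of labor = 5.

5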